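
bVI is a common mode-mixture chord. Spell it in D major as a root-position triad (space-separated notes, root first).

Scale degree 6 in D major is B. bVI uses the lowered form, Bb, taken from D minor. Stacking thirds in D minor on Bb gives Bb–D–F.

Bb D F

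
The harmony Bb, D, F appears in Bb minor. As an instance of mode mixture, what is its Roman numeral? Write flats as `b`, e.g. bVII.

Bb is scale degree 1 in Bb minor. Diatonically Bb minor has Bbm (i) on that degree; Bb–D–F is instead the major chord native to Bb major, so it takes the label I.

I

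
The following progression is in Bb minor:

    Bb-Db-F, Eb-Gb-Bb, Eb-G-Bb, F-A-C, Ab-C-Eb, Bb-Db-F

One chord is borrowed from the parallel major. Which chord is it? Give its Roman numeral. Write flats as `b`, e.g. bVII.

In Bb minor (with V from harmonic minor) the diatonic chords are Bbm, Cdim, Db, Ebm, F, Gb, Ab. Bb–Db–F = Bbm, Eb–Gb–Bb = Ebm, F–A–C = F and Ab–C–Eb = Ab are all diatonic. Eb–G–Bb doesn't fit — on degree 4 Bb minor would have Ebm (iv). Eb is the degree-4 chord of Bb major, so it is the borrowed IV.

IV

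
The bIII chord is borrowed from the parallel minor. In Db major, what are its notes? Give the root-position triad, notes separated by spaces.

bIII is built on the lowered scale degree 3. In Db major degree 3 is F; lowered it becomes Fb. Stacking thirds in Db minor on Fb gives Fb–Ab–Cb.

Fb Ab Cb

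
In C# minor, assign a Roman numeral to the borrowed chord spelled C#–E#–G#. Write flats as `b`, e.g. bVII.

I

The root C# is the diatonic 1st degree of C# minor; the borrowing shows in the chord quality. C#–E#–G# is a major chord — the form found in C# major, not the diatonic i (C#m). Borrowed into C# minor it is written I.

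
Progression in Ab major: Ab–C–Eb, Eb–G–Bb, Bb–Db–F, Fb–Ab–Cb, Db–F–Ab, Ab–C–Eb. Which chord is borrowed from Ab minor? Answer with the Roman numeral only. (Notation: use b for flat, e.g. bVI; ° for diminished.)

Ab major has the diatonic set Ab, Bbm, Cm, Db, Eb, Fm, Gdim. Ab–C–Eb = Ab, Eb–G–Bb = Eb, Bb–Db–F = Bbm and Db–F–Ab = Db all belong to that set. Fb–Ab–Cb doesn't fit — on degree 6 Ab major would have Fm (vi). Fb is the degree-6 chord of Ab minor, so it is the borrowed bVI.

bVI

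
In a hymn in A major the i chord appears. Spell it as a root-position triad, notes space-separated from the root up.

The root, A, is scale degree 1 — the same note in A major and A minor; only the chord quality changes. In A minor the chord on A is A–C–E.

A C E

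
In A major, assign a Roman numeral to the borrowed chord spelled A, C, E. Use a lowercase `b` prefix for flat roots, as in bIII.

A is scale degree 1 in A major. The diatonic chord on degree 1 would be A (I), but A–C–E is the minor chord from A minor. As a borrowed chord it is labeled i.

i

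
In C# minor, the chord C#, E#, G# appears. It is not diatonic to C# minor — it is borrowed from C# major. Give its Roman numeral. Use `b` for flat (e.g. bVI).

C# is scale degree 1 in C# minor. The diatonic chord on degree 1 would be C#m (i), but C#–E#–G# is the major chord from C# major. As a borrowed chord it is labeled I.

I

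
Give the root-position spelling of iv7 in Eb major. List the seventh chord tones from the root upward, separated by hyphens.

Ab-Cb-Eb-Gb

iv7 is built on scale degree 4, which is Ab in both Eb major and its parallel. In Eb minor the chord on Ab is Ab–Cb–Eb–Gb.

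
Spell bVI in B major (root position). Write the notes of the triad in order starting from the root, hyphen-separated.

bVI is built on the lowered scale degree 6. In B major degree 6 is G#; lowered it becomes G. Building the major chord from the parallel minor on G: G–B–D.

G-B-D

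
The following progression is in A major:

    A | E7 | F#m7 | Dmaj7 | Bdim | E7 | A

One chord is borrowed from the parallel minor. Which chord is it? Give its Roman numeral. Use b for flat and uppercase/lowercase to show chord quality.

ii°

In A major the diatonic chords are A, Bm, C#m, D, E, F#m, G#dim. A, E7, F#m7 and Dmaj7 all belong to that set. Bdim (B–D–F) doesn't fit — on degree 2 A major would have Bm (ii). Bdim is the degree-2 chord of A minor, so it is the borrowed ii°.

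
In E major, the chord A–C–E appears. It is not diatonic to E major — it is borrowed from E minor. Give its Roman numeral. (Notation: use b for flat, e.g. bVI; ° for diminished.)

iv

The root A is the diatonic 4th degree of E major; the borrowing shows in the chord quality. Diatonically E major has A (IV) on that degree; A–C–E is instead the minor chord native to E minor, so it takes the label iv.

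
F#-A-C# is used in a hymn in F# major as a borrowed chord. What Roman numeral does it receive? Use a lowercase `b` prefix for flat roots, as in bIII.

i

F# is scale degree 1 in F# major. Diatonically F# major has F# (I) on that degree; F#–A–C# is instead the minor chord native to F# minor, so it takes the label i.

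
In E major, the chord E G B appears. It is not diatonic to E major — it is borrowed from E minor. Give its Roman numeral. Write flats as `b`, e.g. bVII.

E is scale degree 1 in E major. Diatonically E major has E (I) on that degree; E–G–B is instead the minor chord native to E minor, so it takes the label i.

i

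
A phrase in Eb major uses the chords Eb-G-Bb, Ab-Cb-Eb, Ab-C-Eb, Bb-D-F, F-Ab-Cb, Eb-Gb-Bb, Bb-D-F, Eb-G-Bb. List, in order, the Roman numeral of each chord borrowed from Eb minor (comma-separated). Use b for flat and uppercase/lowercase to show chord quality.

In Eb major the diatonic chords are Eb, Fm, Gm, Ab, Bb, Cm, Ddim. Eb–G–Bb = Eb, Ab–C–Eb = Ab and Bb–D–F = Bb all belong to that set. Ab–Cb–Eb doesn't fit — on degree 4 Eb major would have Ab (IV). Abm is the degree-4 chord of Eb minor, so it is the borrowed iv. F–Ab–Cb doesn't fit — on degree 2 Eb major would have Fm (ii). Fdim is the degree-2 chord of Eb minor, so it is the borrowed ii°. But Eb–Gb–Bb is foreign: the diatonic I on degree 1 is Eb, whereas Ebm comes from Eb minor. It is labeled i.

iv, ii°, i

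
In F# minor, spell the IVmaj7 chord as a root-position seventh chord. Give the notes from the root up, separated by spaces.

B D# F# A#

IVmaj7 is built on scale degree 4, which is B in both F# minor and its parallel. In F# major the chord on B is B–D#–F#–A#.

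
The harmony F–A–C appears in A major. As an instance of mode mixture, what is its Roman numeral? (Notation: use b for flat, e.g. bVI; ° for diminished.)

F is the lowered form of scale degree 6 in A major (the diatonic degree 6 is F#). F–A–C is a major chord — the form found in A minor, not the diatonic vi (F#m). Borrowed into A major it is written bVI.

bVI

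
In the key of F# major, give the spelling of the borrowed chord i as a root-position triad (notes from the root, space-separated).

F# A C#

The root, F#, is scale degree 1 — the same note in F# major and F# minor; only the chord quality changes. In F# minor the chord on F# is F#–A–C#.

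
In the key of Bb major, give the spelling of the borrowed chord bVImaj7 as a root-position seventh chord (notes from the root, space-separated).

The root of bVImaj7 is the lowered 6th degree: G becomes Gb. Stacking thirds in Bb minor on Gb gives Gb–Bb–Db–F.

Gb Bb Db F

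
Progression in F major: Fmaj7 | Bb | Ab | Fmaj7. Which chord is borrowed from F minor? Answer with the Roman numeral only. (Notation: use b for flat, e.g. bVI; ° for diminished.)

bIII

In F major the diatonic chords are F, Gm, Am, Bb, C, Dm, Edim. Fmaj7 and Bb are both diatonic. Ab (Ab–C–Eb) is not: scale degree 3 in F major carries Am (iii). In F minor the chord on that degree is Ab, so here it functions as bIII, borrowed from the parallel minor.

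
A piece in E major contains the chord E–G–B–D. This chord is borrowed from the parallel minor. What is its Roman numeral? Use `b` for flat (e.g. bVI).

i7

The root E is the diatonic 1st degree of E major; the borrowing shows in the chord quality. The diatonic chord on degree 1 would be E (I), but E–G–B–D is the minor-seventh chord from E minor. As a borrowed chord it is labeled i7.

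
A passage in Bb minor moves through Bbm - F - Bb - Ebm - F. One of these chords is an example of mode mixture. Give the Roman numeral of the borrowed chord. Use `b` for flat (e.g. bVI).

I

In Bb minor (with V from harmonic minor) the diatonic chords are Bbm, Cdim, Db, Ebm, F, Gb, Ab. Bbm, F and Ebm all belong to that set. But Bb (Bb–D–F) is foreign: the diatonic i on degree 1 is Bbm, whereas Bb comes from Bb major. It is labeled I.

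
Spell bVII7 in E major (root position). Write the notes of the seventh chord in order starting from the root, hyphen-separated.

Scale degree 7 in E major is D#. bVII7 uses the lowered form, D, taken from E minor. In E minor the chord on D is D–F#–A–C.

D-F#-A-C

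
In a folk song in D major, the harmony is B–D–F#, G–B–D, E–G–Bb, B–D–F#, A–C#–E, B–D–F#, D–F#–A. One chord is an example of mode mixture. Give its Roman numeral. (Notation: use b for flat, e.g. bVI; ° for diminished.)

ii°

D major has the diatonic set D, Em, F#m, G, A, Bm, C#dim. B–D–F# = Bm, G–B–D = G, A–C#–E = A and D–F#–A = D all belong to that set. E–G–Bb is not: scale degree 2 in D major carries Em (ii). In D minor the chord on that degree is Edim, so here it functions as ii°, borrowed from the parallel minor.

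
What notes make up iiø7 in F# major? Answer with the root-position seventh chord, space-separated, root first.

iiø7 is built on scale degree 2, which is G# in both F# major and its parallel. In F# minor the chord on G# is G#–B–D–F#.

G# B D F#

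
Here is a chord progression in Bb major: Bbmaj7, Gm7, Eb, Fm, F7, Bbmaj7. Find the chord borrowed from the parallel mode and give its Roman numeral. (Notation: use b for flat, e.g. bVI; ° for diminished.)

v

Bb major has the diatonic set Bb, Cm, Dm, Eb, F, Gm, Adim. Bbmaj7, Gm7, Eb and F7 are all diatonic. But Fm (F–Ab–C) is foreign: the diatonic V on degree 5 is F, whereas Fm comes from Bb minor. It is labeled v.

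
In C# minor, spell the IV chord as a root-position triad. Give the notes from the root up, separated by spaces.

F# A# C#

IV is built on scale degree 4, which is F# in both C# minor and its parallel. Stacking thirds in C# major on F# gives F#–A#–C#.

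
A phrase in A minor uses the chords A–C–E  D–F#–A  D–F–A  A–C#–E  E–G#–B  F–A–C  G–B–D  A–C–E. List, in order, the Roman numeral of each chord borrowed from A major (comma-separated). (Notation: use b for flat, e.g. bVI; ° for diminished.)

IV, I

The diatonic triads in A minor (with V from harmonic minor) are Am, Bdim, C, Dm, E, F, G. Of the given chords, A–C–E = Am, D–F–A = Dm, E–G#–B = E, F–A–C = F and G–B–D = G are diatonic. D–F#–A doesn't fit — on degree 4 A minor would have Dm (iv). D is the degree-4 chord of A major, so it is the borrowed IV. A–C#–E is not: scale degree 1 in A minor carries Am (i). In A major the chord on that degree is A, so here it functions as I, borrowed from the parallel major.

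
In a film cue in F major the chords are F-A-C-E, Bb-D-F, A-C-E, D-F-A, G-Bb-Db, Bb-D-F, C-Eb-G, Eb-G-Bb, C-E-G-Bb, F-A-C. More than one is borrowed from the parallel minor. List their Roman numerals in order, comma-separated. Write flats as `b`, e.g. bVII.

ii°, v, bVII

In F major the diatonic chords are F, Gm, Am, Bb, C, Dm, Edim. Of the given chords, F–A–C–E = Fmaj7, Bb–D–F = Bb, A–C–E = Am, D–F–A = Dm, C–E–G–Bb = C7 and F–A–C = F are diatonic. G–Bb–Db doesn't fit — on degree 2 F major would have Gm (ii). Gdim is the degree-2 chord of F minor, so it is the borrowed ii°. But C–Eb–G is foreign: the diatonic V on degree 5 is C, whereas Cm comes from F minor. It is labeled v. Eb–G–Bb doesn't fit — on degree 7 F major would have Edim (vii°). Eb is the degree-7 chord of F minor, so it is the borrowed bVII.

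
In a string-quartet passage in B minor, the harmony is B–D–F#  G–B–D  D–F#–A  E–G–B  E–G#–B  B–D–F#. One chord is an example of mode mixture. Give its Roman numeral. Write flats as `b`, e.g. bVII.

IV

In B minor (with V from harmonic minor) the diatonic chords are Bm, C#dim, D, Em, F#, G, A. Of the given chords, B–D–F# = Bm, G–B–D = G, D–F#–A = D and E–G–B = Em are diatonic. E–G#–B is not: scale degree 4 in B minor carries Em (iv). In B major the chord on that degree is E, so here it functions as IV, borrowed from the parallel major.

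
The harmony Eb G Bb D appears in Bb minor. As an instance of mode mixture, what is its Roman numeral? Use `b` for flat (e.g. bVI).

Eb is scale degree 4 in Bb minor. Diatonically Bb minor has Ebm (iv) on that degree; Eb–G–Bb–D is instead the major-seventh chord native to Bb major, so it takes the label IVmaj7.

IVmaj7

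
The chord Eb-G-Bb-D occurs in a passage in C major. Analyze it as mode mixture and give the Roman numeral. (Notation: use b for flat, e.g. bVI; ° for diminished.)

In C major scale degree 3 is E; Eb is its lowered form, from C minor. The diatonic chord on degree 3 would be Em (iii), but Eb–G–Bb–D is the major-seventh chord from C minor. As a borrowed chord it is labeled bIIImaj7.

bIIImaj7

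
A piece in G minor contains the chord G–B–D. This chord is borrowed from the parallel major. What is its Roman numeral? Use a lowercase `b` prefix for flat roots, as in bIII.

I

G is scale degree 1 in G minor. The diatonic chord on degree 1 would be Gm (i), but G–B–D is the major chord from G major. As a borrowed chord it is labeled I.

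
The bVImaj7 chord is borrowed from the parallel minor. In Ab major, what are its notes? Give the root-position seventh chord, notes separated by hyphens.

Fb-Ab-Cb-Eb

bVImaj7 is built on the lowered scale degree 6. In Ab major degree 6 is F; lowered it becomes Fb. Stacking thirds in Ab minor on Fb gives Fb–Ab–Cb–Eb.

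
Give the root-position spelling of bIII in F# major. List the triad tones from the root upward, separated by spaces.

A C# E

bIII is built on the lowered scale degree 3. In F# major degree 3 is A#; lowered it becomes A. Stacking thirds in F# minor on A gives A–C#–E.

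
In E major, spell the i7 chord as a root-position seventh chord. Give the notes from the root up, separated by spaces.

E G B D

i7 is built on scale degree 1, which is E in both E major and its parallel. In E minor the chord on E is E–G–B–D.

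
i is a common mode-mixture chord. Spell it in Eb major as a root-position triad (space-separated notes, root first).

i is built on scale degree 1, which is Eb in both Eb major and its parallel. In Eb minor the chord on Eb is Eb–Gb–Bb.

Eb Gb Bb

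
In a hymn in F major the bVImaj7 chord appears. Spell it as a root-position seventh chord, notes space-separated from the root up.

Db F Ab C

bVImaj7 is built on the lowered scale degree 6. In F major degree 6 is D; lowered it becomes Db. Stacking thirds in F minor on Db gives Db–F–Ab–C.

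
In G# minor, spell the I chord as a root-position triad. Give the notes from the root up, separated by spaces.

G# B# D#

I is built on scale degree 1, which is G# in both G# minor and its parallel. In G# major the chord on G# is G#–B#–D#.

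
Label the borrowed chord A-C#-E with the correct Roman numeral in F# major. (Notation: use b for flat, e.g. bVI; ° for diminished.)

A is the lowered form of scale degree 3 in F# major (the diatonic degree 3 is A#). Diatonically F# major has A#m (iii) on that degree; A–C#–E is instead the major chord native to F# minor, so it takes the label bIII.

bIII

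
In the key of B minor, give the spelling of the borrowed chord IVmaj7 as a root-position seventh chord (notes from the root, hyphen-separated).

E-G#-B-D#

The root, E, is scale degree 4 — the same note in B minor and B major; only the chord quality changes. Building the major-seventh chord from the parallel major on E: E–G#–B–D#.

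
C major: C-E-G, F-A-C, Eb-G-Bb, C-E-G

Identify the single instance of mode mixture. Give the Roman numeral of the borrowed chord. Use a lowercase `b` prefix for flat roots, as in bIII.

C major has the diatonic set C, Dm, Em, F, G, Am, Bdim. Of the given chords, C–E–G = C and F–A–C = F are diatonic. Eb–G–Bb doesn't fit — on degree 3 C major would have Em (iii). Eb is the degree-3 chord of C minor, so it is the borrowed bIII.

bIII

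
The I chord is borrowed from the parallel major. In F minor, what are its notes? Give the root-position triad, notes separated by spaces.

F A C

The root, F, is scale degree 1 — the same note in F minor and F major; only the chord quality changes. In F major the chord on F is F–A–C.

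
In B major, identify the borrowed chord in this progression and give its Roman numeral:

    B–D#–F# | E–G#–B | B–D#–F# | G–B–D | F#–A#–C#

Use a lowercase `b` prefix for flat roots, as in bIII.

B major has the diatonic set B, C#m, D#m, E, F#, G#m, A#dim. B–D#–F# = B, E–G#–B = E and F#–A#–C# = F# all belong to that set. G–B–D is not: scale degree 6 in B major carries G#m (vi). In B minor the chord on that degree is G, so here it functions as bVI, borrowed from the parallel minor.

bVI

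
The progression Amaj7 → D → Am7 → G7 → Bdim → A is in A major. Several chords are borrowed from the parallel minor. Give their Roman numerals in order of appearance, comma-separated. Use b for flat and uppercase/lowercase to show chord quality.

i7, bVII7, ii°

A major has the diatonic set A, Bm, C#m, D, E, F#m, G#dim. Of the given chords, Amaj7, D and A are diatonic. Am7 (A–C–E–G) is not: scale degree 1 in A major carries A (I). In A minor the chord on that degree is Am7, so here it functions as i7, borrowed from the parallel minor. G7 (G–B–D–F) is not: scale degree 7 in A major carries G#dim (vii°). In A minor the chord on that degree is G7, so here it functions as bVII7, borrowed from the parallel minor. But Bdim (B–D–F) is foreign: the diatonic ii on degree 2 is Bm, whereas Bdim comes from A minor. It is labeled ii°.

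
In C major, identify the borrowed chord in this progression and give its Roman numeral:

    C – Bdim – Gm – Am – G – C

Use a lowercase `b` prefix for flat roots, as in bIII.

In C major the diatonic chords are C, Dm, Em, F, G, Am, Bdim. Of the given chords, C, Bdim, Am and G are diatonic. Gm (G–Bb–D) doesn't fit — on degree 5 C major would have G (V). Gm is the degree-5 chord of C minor, so it is the borrowed v.

v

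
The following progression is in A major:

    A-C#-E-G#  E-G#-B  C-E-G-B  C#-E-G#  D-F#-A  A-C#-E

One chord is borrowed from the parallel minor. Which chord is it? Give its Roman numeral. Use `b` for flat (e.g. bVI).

The diatonic triads in A major are A, Bm, C#m, D, E, F#m, G#dim. Of the given chords, A–C#–E–G# = Amaj7, E–G#–B = E, C#–E–G# = C#m, D–F#–A = D and A–C#–E = A are diatonic. C–E–G–B doesn't fit — on degree 3 A major would have C#m (iii). Cmaj7 is the degree-3 chord of A minor, so it is the borrowed bIIImaj7.

bIIImaj7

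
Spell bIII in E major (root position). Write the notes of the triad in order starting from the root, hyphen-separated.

G-B-D

Scale degree 3 in E major is G#. bIII uses the lowered form, G, taken from E minor. Stacking thirds in E minor on G gives G–B–D.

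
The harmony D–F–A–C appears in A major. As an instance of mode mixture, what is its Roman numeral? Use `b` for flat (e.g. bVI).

D is scale degree 4 in A major. D–F–A–C is a minor-seventh chord — the form found in A minor, not the diatonic IV (D). Borrowed into A major it is written iv7.

iv7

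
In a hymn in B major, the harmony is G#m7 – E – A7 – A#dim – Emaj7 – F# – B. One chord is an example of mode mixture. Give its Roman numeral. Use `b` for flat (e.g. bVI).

B major has the diatonic set B, C#m, D#m, E, F#, G#m, A#dim. Of the given chords, G#m7, E, A#dim, Emaj7, F# and B are diatonic. A7 (A–C#–E–G) is not: scale degree 7 in B major carries A#dim (vii°). In B minor the chord on that degree is A7, so here it functions as bVII7, borrowed from the parallel minor.

bVII7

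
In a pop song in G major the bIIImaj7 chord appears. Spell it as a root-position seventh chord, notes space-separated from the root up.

Bb D F A

The root of bIIImaj7 is the lowered 3rd degree: B becomes Bb. In G minor the chord on Bb is Bb–D–F–A.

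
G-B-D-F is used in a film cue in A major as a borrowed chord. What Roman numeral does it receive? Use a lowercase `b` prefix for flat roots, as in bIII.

bVII7

The root G is the lowered 7th scale degree — diatonically A major has G# there. Diatonically A major has G#dim (vii°) on that degree; G–B–D–F is instead the dominant-seventh chord native to A minor, so it takes the label bVII7.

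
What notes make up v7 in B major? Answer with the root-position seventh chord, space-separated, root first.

F# A C# E

The root, F#, is scale degree 5 — the same note in B major and B minor; only the chord quality changes. In B minor the chord on F# is F#–A–C#–E.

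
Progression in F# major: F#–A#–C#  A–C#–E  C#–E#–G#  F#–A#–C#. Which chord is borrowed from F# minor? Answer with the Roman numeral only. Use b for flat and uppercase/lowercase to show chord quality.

bIII

In F# major the diatonic chords are F#, G#m, A#m, B, C#, D#m, E#dim. Of the given chords, F#–A#–C# = F# and C#–E#–G# = C# are diatonic. A–C#–E doesn't fit — on degree 3 F# major would have A#m (iii). A is the degree-3 chord of F# minor, so it is the borrowed bIII.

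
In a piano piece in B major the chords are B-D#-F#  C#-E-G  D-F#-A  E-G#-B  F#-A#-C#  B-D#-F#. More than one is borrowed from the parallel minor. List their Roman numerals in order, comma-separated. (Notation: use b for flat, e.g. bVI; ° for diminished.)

In B major the diatonic chords are B, C#m, D#m, E, F#, G#m, A#dim. B–D#–F# = B, E–G#–B = E and F#–A#–C# = F# all belong to that set. But C#–E–G is foreign: the diatonic ii on degree 2 is C#m, whereas C#dim comes from B minor. It is labeled ii°. But D–F#–A is foreign: the diatonic iii on degree 3 is D#m, whereas D comes from B minor. It is labeled bIII.

ii°, bIII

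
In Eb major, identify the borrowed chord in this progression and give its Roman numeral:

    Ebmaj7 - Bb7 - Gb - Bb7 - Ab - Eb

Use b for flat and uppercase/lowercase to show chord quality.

The diatonic triads in Eb major are Eb, Fm, Gm, Ab, Bb, Cm, Ddim. Of the given chords, Ebmaj7, Bb7, Ab and Eb are diatonic. But Gb (Gb–Bb–Db) is foreign: the diatonic iii on degree 3 is Gm, whereas Gb comes from Eb minor. It is labeled bIII.

bIII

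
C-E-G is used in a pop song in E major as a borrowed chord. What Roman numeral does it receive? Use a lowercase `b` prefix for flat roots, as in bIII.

The root C is the lowered 6th scale degree — diatonically E major has C# there. C–E–G is a major chord — the form found in E minor, not the diatonic vi (C#m). Borrowed into E major it is written bVI.

bVI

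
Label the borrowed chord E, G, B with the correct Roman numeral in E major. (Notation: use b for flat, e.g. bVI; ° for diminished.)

The root E is the diatonic 1st degree of E major; the borrowing shows in the chord quality. Diatonically E major has E (I) on that degree; E–G–B is instead the minor chord native to E minor, so it takes the label i.

i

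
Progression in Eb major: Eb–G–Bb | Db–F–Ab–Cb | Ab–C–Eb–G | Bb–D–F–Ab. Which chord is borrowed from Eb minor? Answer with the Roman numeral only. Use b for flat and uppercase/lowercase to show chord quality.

bVII7

In Eb major the diatonic chords are Eb, Fm, Gm, Ab, Bb, Cm, Ddim. Eb–G–Bb = Eb, Ab–C–Eb–G = Abmaj7 and Bb–D–F–Ab = Bb7 all belong to that set. But Db–F–Ab–Cb is foreign: the diatonic vii° on degree 7 is Ddim, whereas Db7 comes from Eb minor. It is labeled bVII7.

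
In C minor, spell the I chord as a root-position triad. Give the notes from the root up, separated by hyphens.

C-E-G

I is built on scale degree 1, which is C in both C minor and its parallel. Stacking thirds in C major on C gives C–E–G.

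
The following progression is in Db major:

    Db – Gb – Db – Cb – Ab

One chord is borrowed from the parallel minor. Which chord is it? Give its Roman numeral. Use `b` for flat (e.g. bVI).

In Db major the diatonic chords are Db, Ebm, Fm, Gb, Ab, Bbm, Cdim. Db, Gb and Ab all belong to that set. Cb (Cb–Eb–Gb) is not: scale degree 7 in Db major carries Cdim (vii°). In Db minor the chord on that degree is Cb, so here it functions as bVII, borrowed from the parallel minor.

bVII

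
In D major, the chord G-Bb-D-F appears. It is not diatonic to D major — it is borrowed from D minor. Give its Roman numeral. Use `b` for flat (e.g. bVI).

The root G is the diatonic 4th degree of D major; the borrowing shows in the chord quality. Diatonically D major has G (IV) on that degree; G–Bb–D–F is instead the minor-seventh chord native to D minor, so it takes the label iv7.

iv7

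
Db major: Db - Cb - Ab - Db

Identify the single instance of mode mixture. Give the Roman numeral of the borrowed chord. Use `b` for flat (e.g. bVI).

The diatonic triads in Db major are Db, Ebm, Fm, Gb, Ab, Bbm, Cdim. Of the given chords, Db and Ab are diatonic. But Cb (Cb–Eb–Gb) is foreign: the diatonic vii° on degree 7 is Cdim, whereas Cb comes from Db minor. It is labeled bVII.

bVII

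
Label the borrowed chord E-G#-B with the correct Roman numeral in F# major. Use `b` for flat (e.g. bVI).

bVII

In F# major scale degree 7 is E#; E is its lowered form, from F# minor. The diatonic chord on degree 7 would be E#dim (vii°), but E–G#–B is the major chord from F# minor. As a borrowed chord it is labeled bVII.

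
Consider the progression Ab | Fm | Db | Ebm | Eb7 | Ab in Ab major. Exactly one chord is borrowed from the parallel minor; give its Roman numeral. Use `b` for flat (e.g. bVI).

v

Ab major has the diatonic set Ab, Bbm, Cm, Db, Eb, Fm, Gdim. Ab, Fm, Db and Eb7 are all diatonic. Ebm (Eb–Gb–Bb) is not: scale degree 5 in Ab major carries Eb (V). In Ab minor the chord on that degree is Ebm, so here it functions as v, borrowed from the parallel minor.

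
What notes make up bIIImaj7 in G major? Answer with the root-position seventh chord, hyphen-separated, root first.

Bb-D-F-A

The root of bIIImaj7 is the lowered 3rd degree: B becomes Bb. In G minor the chord on Bb is Bb–D–F–A.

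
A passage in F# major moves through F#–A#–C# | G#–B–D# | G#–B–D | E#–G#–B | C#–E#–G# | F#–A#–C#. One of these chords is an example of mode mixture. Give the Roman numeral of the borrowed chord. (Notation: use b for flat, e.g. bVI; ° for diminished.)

ii°

The diatonic triads in F# major are F#, G#m, A#m, B, C#, D#m, E#dim. Of the given chords, F#–A#–C# = F#, G#–B–D# = G#m, E#–G#–B = E#dim and C#–E#–G# = C# are diatonic. But G#–B–D is foreign: the diatonic ii on degree 2 is G#m, whereas G#dim comes from F# minor. It is labeled ii°.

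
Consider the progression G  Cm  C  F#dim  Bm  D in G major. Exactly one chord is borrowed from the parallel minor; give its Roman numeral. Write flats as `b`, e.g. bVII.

In G major the diatonic chords are G, Am, Bm, C, D, Em, F#dim. G, C, F#dim, Bm and D all belong to that set. Cm (C–Eb–G) is not: scale degree 4 in G major carries C (IV). In G minor the chord on that degree is Cm, so here it functions as iv, borrowed from the parallel minor.

iv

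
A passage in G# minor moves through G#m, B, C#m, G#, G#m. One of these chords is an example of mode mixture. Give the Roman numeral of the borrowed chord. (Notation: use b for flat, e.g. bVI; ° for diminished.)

In G# minor (with V from harmonic minor) the diatonic chords are G#m, A#dim, B, C#m, D#, E, F#. Of the given chords, G#m, B and C#m are diatonic. G# (G#–B#–D#) doesn't fit — on degree 1 G# minor would have G#m (i). G# is the degree-1 chord of G# major, so it is the borrowed I.

I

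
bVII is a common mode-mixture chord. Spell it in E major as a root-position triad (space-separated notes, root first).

Scale degree 7 in E major is D#. bVII uses the lowered form, D, taken from E minor. Stacking thirds in E minor on D gives D–F#–A.

D F# A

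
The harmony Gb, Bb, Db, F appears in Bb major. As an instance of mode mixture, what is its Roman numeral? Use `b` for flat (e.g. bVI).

Gb is the lowered form of scale degree 6 in Bb major (the diatonic degree 6 is G). Gb–Bb–Db–F is a major-seventh chord — the form found in Bb minor, not the diatonic vi (Gm). Borrowed into Bb major it is written bVImaj7.

bVImaj7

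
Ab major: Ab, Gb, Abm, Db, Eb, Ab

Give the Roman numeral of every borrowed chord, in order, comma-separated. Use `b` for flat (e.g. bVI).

Ab major has the diatonic set Ab, Bbm, Cm, Db, Eb, Fm, Gdim. Of the given chords, Ab, Db and Eb are diatonic. But Gb (Gb–Bb–Db) is foreign: the diatonic vii° on degree 7 is Gdim, whereas Gb comes from Ab minor. It is labeled bVII. Abm (Ab–Cb–Eb) is not: scale degree 1 in Ab major carries Ab (I). In Ab minor the chord on that degree is Abm, so here it functions as i, borrowed from the parallel minor.

bVII, i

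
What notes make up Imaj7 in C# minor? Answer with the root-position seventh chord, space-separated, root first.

The root, C#, is scale degree 1 — the same note in C# minor and C# major; only the chord quality changes. Stacking thirds in C# major on C# gives C#–E#–G#–B#.

C# E# G# B#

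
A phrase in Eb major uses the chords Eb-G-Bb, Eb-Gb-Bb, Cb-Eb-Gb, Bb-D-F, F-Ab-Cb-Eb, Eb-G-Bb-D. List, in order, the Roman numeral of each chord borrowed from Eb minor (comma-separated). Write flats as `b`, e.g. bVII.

i, bVI, iiø7

The diatonic triads in Eb major are Eb, Fm, Gm, Ab, Bb, Cm, Ddim. Of the given chords, Eb–G–Bb = Eb, Bb–D–F = Bb and Eb–G–Bb–D = Ebmaj7 are diatonic. Eb–Gb–Bb doesn't fit — on degree 1 Eb major would have Eb (I). Ebm is the degree-1 chord of Eb minor, so it is the borrowed i. Cb–Eb–Gb doesn't fit — on degree 6 Eb major would have Cm (vi). Cb is the degree-6 chord of Eb minor, so it is the borrowed bVI. But F–Ab–Cb–Eb is foreign: the diatonic ii on degree 2 is Fm, whereas Fm7b5 comes from Eb minor. It is labeled iiø7.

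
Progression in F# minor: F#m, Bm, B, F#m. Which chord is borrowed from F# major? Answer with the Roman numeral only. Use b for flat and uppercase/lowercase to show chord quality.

F# minor has the diatonic set F#m, G#dim, A, Bm, C#, D, E (with V from harmonic minor). Of the given chords, F#m and Bm are diatonic. But B (B–D#–F#) is foreign: the diatonic iv on degree 4 is Bm, whereas B comes from F# major. It is labeled IV.

IV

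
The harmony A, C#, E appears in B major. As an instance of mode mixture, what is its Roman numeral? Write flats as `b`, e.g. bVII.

bVII

A is the lowered form of scale degree 7 in B major (the diatonic degree 7 is A#). Diatonically B major has A#dim (vii°) on that degree; A–C#–E is instead the major chord native to B minor, so it takes the label bVII.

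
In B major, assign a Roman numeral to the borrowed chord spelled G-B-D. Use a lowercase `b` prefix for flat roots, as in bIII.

bVI

In B major scale degree 6 is G#; G is its lowered form, from B minor. Diatonically B major has G#m (vi) on that degree; G–B–D is instead the major chord native to B minor, so it takes the label bVI.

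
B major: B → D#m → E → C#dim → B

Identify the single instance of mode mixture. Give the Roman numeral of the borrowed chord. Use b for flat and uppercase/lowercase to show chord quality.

In B major the diatonic chords are B, C#m, D#m, E, F#, G#m, A#dim. Of the given chords, B, D#m and E are diatonic. C#dim (C#–E–G) doesn't fit — on degree 2 B major would have C#m (ii). C#dim is the degree-2 chord of B minor, so it is the borrowed ii°.

ii°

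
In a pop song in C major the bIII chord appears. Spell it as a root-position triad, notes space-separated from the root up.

Eb G Bb

The root of bIII is the lowered 3rd degree: E becomes Eb. In C minor the chord on Eb is Eb–G–Bb.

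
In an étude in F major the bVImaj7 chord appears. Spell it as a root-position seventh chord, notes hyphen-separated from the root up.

Db-F-Ab-C

The root of bVImaj7 is the lowered 6th degree: D becomes Db. Stacking thirds in F minor on Db gives Db–F–Ab–C.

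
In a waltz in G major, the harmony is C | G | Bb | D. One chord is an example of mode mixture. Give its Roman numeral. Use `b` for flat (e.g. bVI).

bIII

The diatonic triads in G major are G, Am, Bm, C, D, Em, F#dim. C, G and D all belong to that set. Bb (Bb–D–F) doesn't fit — on degree 3 G major would have Bm (iii). Bb is the degree-3 chord of G minor, so it is the borrowed bIII.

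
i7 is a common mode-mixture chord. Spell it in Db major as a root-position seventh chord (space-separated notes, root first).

Db Fb Ab Cb

i7 is built on scale degree 1, which is Db in both Db major and its parallel. Stacking thirds in Db minor on Db gives Db–Fb–Ab–Cb.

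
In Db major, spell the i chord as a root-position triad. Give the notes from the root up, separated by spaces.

Db Fb Ab

i is built on scale degree 1, which is Db in both Db major and its parallel. In Db minor the chord on Db is Db–Fb–Ab.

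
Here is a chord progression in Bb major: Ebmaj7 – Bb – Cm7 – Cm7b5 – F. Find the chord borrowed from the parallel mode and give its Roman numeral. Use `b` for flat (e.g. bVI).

In Bb major the diatonic chords are Bb, Cm, Dm, Eb, F, Gm, Adim. Ebmaj7, Bb, Cm7 and F all belong to that set. Cm7b5 (C–Eb–Gb–Bb) is not: scale degree 2 in Bb major carries Cm (ii). In Bb minor the chord on that degree is Cm7b5, so here it functions as iiø7, borrowed from the parallel minor.

iiø7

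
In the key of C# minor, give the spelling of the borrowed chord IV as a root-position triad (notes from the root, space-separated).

IV is built on scale degree 4, which is F# in both C# minor and its parallel. In C# major the chord on F# is F#–A#–C#.

F# A# C#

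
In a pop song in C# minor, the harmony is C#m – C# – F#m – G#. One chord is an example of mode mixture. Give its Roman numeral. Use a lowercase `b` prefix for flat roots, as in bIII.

In C# minor (with V from harmonic minor) the diatonic chords are C#m, D#dim, E, F#m, G#, A, B. C#m, F#m and G# are all diatonic. C# (C#–E#–G#) is not: scale degree 1 in C# minor carries C#m (i). In C# major the chord on that degree is C#, so here it functions as I, borrowed from the parallel major.

I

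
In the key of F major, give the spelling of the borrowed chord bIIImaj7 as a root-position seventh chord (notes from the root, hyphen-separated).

Scale degree 3 in F major is A. bIIImaj7 uses the lowered form, Ab, taken from F minor. Building the major-seventh chord from the parallel minor on Ab: Ab–C–Eb–G.

Ab-C-Eb-G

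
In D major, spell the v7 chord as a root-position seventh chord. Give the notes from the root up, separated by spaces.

v7 is built on scale degree 5, which is A in both D major and its parallel. In D minor the chord on A is A–C–E–G.

A C E G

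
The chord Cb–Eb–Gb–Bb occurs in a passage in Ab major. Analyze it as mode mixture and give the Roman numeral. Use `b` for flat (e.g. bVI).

bIIImaj7

Cb is the lowered form of scale degree 3 in Ab major (the diatonic degree 3 is C). Cb–Eb–Gb–Bb is a major-seventh chord — the form found in Ab minor, not the diatonic iii (Cm). Borrowed into Ab major it is written bIIImaj7.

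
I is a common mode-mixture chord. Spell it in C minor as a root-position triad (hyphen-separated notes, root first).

C-E-G

I is built on scale degree 1, which is C in both C minor and its parallel. In C major the chord on C is C–E–G.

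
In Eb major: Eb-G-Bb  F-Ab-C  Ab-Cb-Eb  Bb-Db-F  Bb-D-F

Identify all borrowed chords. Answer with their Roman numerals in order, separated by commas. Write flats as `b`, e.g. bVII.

iv, v

The diatonic triads in Eb major are Eb, Fm, Gm, Ab, Bb, Cm, Ddim. Of the given chords, Eb–G–Bb = Eb, F–Ab–C = Fm and Bb–D–F = Bb are diatonic. But Ab–Cb–Eb is foreign: the diatonic IV on degree 4 is Ab, whereas Abm comes from Eb minor. It is labeled iv. But Bb–Db–F is foreign: the diatonic V on degree 5 is Bb, whereas Bbm comes from Eb minor. It is labeled v.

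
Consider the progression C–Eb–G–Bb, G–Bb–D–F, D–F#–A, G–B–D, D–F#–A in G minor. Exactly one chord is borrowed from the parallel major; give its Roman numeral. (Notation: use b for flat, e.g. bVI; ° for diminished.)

I

G minor has the diatonic set Gm, Adim, Bb, Cm, D, Eb, F (with V from harmonic minor). C–Eb–G–Bb = Cm7, G–Bb–D–F = Gm7 and D–F#–A = D are all diatonic. But G–B–D is foreign: the diatonic i on degree 1 is Gm, whereas G comes from G major. It is labeled I.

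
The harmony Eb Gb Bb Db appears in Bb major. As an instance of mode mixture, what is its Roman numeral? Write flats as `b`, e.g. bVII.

Eb is scale degree 4 in Bb major. Eb–Gb–Bb–Db is a minor-seventh chord — the form found in Bb minor, not the diatonic IV (Eb). Borrowed into Bb major it is written iv7.

iv7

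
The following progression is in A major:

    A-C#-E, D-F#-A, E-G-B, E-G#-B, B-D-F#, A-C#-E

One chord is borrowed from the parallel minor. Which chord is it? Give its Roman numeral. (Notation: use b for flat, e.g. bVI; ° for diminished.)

The diatonic triads in A major are A, Bm, C#m, D, E, F#m, G#dim. A–C#–E = A, D–F#–A = D, E–G#–B = E and B–D–F# = Bm are all diatonic. E–G–B doesn't fit — on degree 5 A major would have E (V). Em is the degree-5 chord of A minor, so it is the borrowed v.

v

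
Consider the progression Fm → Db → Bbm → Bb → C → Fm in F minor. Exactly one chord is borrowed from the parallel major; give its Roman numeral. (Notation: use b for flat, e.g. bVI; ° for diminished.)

IV

The diatonic triads in F minor (with V from harmonic minor) are Fm, Gdim, Ab, Bbm, C, Db, Eb. Of the given chords, Fm, Db, Bbm and C are diatonic. But Bb (Bb–D–F) is foreign: the diatonic iv on degree 4 is Bbm, whereas Bb comes from F major. It is labeled IV.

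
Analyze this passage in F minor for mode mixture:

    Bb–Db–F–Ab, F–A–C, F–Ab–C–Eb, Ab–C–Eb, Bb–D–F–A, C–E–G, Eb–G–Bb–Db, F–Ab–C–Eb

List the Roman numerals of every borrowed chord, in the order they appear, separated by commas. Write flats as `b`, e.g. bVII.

I, IVmaj7

F minor has the diatonic set Fm, Gdim, Ab, Bbm, C, Db, Eb (with V from harmonic minor). Bb–Db–F–Ab = Bbm7, F–Ab–C–Eb = Fm7, Ab–C–Eb = Ab, C–E–G = C and Eb–G–Bb–Db = Eb7 all belong to that set. F–A–C is not: scale degree 1 in F minor carries Fm (i). In F major the chord on that degree is F, so here it functions as I, borrowed from the parallel major. Bb–D–F–A doesn't fit — on degree 4 F minor would have Bbm (iv). Bbmaj7 is the degree-4 chord of F major, so it is the borrowed IVmaj7.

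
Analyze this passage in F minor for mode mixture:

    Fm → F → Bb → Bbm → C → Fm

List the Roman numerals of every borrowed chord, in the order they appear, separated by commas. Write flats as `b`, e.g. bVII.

I, IV

In F minor (with V from harmonic minor) the diatonic chords are Fm, Gdim, Ab, Bbm, C, Db, Eb. Of the given chords, Fm, Bbm and C are diatonic. F (F–A–C) doesn't fit — on degree 1 F minor would have Fm (i). F is the degree-1 chord of F major, so it is the borrowed I. Bb (Bb–D–F) doesn't fit — on degree 4 F minor would have Bbm (iv). Bb is the degree-4 chord of F major, so it is the borrowed IV.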